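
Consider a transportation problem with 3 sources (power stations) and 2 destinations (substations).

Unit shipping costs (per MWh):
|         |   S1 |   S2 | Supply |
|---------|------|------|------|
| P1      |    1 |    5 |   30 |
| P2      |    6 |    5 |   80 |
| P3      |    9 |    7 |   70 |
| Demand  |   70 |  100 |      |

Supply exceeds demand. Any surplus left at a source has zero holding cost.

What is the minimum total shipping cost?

890

One minimum-cost allocation:
  P1->S1: 30 × 1 = 30
  P2->S1: 40 × 6 = 240
  P2->S2: 40 × 5 = 200
  P3->S2: 60 × 7 = 420
Total = 30 + 240 + 200 + 420 = 890.
(Supply check: P1 ships 30; P2 ships 80; P3 ships 60.)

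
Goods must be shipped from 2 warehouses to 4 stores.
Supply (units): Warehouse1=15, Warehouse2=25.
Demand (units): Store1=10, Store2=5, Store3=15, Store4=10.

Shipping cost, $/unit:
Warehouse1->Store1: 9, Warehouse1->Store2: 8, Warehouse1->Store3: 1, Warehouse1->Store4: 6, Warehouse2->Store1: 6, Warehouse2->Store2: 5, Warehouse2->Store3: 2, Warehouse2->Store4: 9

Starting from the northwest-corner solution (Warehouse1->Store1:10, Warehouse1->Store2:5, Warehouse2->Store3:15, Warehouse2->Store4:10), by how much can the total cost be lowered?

80

Current plan cost = 10·9 + 5·8 + 15·2 + 10·9 = $250.
Optimal plan:
  Warehouse1->Store3: 5 units
  Warehouse1->Store4: 10 units
  Warehouse2->Store1: 10 units
  Warehouse2->Store2: 5 units
  Warehouse2->Store3: 10 units
Optimal cost = $170.
Saving = 250 − 170 = $80.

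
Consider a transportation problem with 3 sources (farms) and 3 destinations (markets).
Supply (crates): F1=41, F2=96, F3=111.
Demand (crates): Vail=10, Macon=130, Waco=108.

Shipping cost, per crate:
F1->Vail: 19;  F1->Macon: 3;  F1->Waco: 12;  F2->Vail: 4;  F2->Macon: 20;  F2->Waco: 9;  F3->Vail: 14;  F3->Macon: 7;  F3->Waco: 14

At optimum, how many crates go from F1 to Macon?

Solving gives:
  F1→Macon: 41 crates
  F2→Vail: 10 crates
  F2→Waco: 86 crates
  F3→Macon: 89 crates
  F3→Waco: 22 crates
Total cost = 1868.
So F1→Macon carries 41 crates.

41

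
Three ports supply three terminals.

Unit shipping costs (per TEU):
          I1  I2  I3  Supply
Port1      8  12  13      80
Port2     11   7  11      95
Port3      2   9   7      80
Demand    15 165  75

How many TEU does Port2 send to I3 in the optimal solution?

Optimal shipments:
  Port1->I2: 70 TEU
  Port1->I3: 10 TEU
  Port2->I2: 95 TEU
  Port3->I1: 15 TEU
  Port3->I3: 65 TEU
Total cost = 2120.
The route Port2→I3 is not used.

0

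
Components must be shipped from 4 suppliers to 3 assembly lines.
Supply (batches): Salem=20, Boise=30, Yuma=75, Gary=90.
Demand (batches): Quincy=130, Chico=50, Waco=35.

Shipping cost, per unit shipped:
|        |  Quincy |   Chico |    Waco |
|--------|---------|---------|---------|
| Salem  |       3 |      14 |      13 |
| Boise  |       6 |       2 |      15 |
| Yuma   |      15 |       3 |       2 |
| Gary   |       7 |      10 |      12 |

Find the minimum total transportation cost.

1020

An optimal shipping plan:
  Salem–Quincy: 20 batches
  Boise–Quincy: 20 batches
  Boise–Chico: 10 batches
  Yuma–Chico: 40 batches
  Yuma–Waco: 35 batches
  Gary–Quincy: 90 batches
Total cost = 1020.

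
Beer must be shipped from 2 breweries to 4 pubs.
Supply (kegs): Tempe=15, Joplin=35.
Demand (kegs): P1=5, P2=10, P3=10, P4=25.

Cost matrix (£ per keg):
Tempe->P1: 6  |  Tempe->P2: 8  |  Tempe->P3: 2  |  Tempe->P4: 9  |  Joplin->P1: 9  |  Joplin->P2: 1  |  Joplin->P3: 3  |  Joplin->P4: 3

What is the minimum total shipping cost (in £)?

135

Optimal allocation:
  Tempe–P1: 5 × £6 = £30
  Tempe–P3: 10 × £2 = £20
  Joplin–P2: 10 × £1 = £10
  Joplin–P4: 25 × £3 = £75
Total = 30 + 20 + 10 + 75 = £135.
(Supply check: Tempe ships 15; Joplin ships 35.)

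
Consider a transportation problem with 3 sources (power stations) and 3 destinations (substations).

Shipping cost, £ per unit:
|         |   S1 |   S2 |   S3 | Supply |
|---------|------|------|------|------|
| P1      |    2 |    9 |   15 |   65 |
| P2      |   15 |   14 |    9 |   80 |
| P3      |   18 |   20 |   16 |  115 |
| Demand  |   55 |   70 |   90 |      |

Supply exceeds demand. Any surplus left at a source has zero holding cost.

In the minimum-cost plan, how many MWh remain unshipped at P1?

An optimal plan:
  P1–S1: 55 × £2 = £110
  P1–S2: 10 × £9 = £90
  P2–S3: 80 × £9 = £720
  P3–S2: 60 × £20 = £1200
  P3–S3: 10 × £16 = £160
Total cost = £2280.
P1 ships 65 of its 65, leaving 0.

0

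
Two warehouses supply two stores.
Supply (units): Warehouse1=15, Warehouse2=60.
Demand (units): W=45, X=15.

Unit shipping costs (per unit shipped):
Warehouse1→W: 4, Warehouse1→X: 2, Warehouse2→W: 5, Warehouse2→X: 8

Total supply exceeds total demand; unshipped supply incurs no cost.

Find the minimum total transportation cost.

One minimum-cost allocation:
  Warehouse1→X: 15 × 2 = 30
  Warehouse2→W: 45 × 5 = 225
Total = 30 + 225 = 255.
(Supply check: Warehouse1 ships 15; Warehouse2 ships 45.)

255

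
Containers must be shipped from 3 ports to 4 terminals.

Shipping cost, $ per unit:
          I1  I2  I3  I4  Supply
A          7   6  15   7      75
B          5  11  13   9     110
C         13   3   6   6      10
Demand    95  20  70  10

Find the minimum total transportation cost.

1595

A cheapest plan:
  A->I2: 20 × $6 = $120
  A->I3: 45 × $15 = $675
  A->I4: 10 × $7 = $70
  B->I1: 95 × $5 = $475
  B->I3: 15 × $13 = $195
  C->I3: 10 × $6 = $60
Total = 120 + 675 + 70 + 475 + 195 + 60 = $1595.
(Supply check: A ships 75; B ships 110; C ships 10.)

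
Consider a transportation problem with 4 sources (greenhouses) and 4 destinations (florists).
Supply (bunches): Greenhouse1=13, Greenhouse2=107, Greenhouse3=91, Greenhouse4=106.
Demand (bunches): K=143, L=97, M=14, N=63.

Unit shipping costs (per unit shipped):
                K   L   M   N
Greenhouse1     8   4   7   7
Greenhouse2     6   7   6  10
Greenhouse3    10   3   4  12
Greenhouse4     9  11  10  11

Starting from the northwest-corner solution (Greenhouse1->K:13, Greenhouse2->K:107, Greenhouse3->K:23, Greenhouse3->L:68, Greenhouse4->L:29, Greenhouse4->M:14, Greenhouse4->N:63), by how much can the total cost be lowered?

278

Current plan cost = 13·8 + 107·6 + 23·10 + 68·3 + 29·11 + 14·10 + 63·11 = 2332.
Optimal plan:
  Greenhouse1 to L: 13 bunches
  Greenhouse2 to K: 100 bunches
  Greenhouse2 to M: 7 bunches
  Greenhouse3 to L: 84 bunches
  Greenhouse3 to M: 7 bunches
  Greenhouse4 to K: 43 bunches
  Greenhouse4 to N: 63 bunches
Optimal cost = 2054.
Saving = 2332 − 2054 = 278.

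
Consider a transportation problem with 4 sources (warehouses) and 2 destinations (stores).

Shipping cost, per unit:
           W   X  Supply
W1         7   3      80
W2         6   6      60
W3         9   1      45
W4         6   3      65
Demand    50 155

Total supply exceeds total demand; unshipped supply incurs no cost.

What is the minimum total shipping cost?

675

One minimum-cost allocation:
  W1 to X: 80 × 3 = 240
  W2 to W: 50 × 6 = 300
  W3 to X: 45 × 1 = 45
  W4 to X: 30 × 3 = 90
Total = 240 + 300 + 45 + 90 = 675.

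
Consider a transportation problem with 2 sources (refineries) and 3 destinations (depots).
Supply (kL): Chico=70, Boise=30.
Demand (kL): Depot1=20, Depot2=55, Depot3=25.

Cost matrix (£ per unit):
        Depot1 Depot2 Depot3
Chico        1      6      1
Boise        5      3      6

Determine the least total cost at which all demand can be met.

One minimum-cost allocation:
  Chico->Depot1: 20 × £1 = £20
  Chico->Depot2: 25 × £6 = £150
  Chico->Depot3: 25 × £1 = £25
  Boise->Depot2: 30 × £3 = £90
Total = 20 + 150 + 25 + 90 = £285.

285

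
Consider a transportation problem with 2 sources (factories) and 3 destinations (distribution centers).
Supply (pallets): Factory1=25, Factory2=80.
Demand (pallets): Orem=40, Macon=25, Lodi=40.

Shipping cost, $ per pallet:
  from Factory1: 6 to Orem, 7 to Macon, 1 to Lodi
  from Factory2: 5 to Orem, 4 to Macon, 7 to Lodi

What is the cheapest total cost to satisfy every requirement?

A cheapest plan:
  Factory1->Lodi: 25 pallets
  Factory2->Orem: 40 pallets
  Factory2->Macon: 25 pallets
  Factory2->Lodi: 15 pallets
Total cost = $430.
(Supply check: Factory1 ships 25; Factory2 ships 80.)

430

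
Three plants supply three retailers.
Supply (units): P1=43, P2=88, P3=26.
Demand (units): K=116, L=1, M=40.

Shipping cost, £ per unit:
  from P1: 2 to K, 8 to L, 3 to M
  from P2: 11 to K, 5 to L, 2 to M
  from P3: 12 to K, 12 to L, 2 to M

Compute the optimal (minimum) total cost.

A cheapest plan:
  P1→K: 43 × £2 = £86
  P2→K: 73 × £11 = £803
  P2→L: 1 × £5 = £5
  P2→M: 14 × £2 = £28
  P3→M: 26 × £2 = £52
Total = 86 + 803 + 5 + 28 + 52 = £974.

974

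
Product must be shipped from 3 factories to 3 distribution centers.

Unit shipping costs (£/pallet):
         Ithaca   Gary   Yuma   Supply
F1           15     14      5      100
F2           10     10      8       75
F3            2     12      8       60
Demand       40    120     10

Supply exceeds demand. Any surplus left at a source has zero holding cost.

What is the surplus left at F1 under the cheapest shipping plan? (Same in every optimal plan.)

Minimum-cost shipments:
  F1->Gary: 25 × £14 = £350
  F1->Yuma: 10 × £5 = £50
  F2->Gary: 75 × £10 = £750
  F3->Ithaca: 40 × £2 = £80
  F3->Gary: 20 × £12 = £240
Total cost = £1470.
F1 ships 35 of its 100, leaving 65.

65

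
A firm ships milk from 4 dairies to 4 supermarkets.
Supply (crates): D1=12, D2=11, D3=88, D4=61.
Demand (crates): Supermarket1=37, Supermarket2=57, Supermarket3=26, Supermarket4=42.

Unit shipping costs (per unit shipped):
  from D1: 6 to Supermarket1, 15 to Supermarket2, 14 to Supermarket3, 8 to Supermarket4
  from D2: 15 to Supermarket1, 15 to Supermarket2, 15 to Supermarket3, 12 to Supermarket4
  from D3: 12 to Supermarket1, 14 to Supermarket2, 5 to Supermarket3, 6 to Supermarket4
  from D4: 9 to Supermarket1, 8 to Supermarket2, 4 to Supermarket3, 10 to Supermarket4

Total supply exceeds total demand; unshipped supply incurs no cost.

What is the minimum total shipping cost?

1201

A cheapest plan:
  D1→Supermarket1: 12 × 6 = 72
  D2→Supermarket1: 1 × 15 = 15
  D3→Supermarket1: 20 × 12 = 240
  D3→Supermarket3: 26 × 5 = 130
  D3→Supermarket4: 42 × 6 = 252
  D4→Supermarket1: 4 × 9 = 36
  D4→Supermarket2: 57 × 8 = 456
Total = 72 + 15 + 240 + 130 + 252 + 36 + 456 = 1201.
(Supply check: D1 ships 12; D2 ships 1; D3 ships 88; D4 ships 61.)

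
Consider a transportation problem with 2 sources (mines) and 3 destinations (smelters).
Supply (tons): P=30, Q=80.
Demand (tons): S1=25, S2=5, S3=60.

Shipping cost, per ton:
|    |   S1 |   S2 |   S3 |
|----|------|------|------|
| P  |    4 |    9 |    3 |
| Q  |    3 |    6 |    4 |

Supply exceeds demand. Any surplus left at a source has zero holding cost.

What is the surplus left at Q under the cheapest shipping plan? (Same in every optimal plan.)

Minimum-cost shipments:
  P→S3: 30 × 3 = 90
  Q→S1: 25 × 3 = 75
  Q→S2: 5 × 6 = 30
  Q→S3: 30 × 4 = 120
Total cost = 315.
Q ships 60 of its 80, leaving 20.

20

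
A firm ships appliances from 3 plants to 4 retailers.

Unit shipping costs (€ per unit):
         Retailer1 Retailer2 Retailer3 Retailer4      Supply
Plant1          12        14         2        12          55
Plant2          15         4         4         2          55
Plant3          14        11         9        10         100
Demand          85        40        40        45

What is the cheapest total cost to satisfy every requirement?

1700

An optimal shipping plan:
  Plant1->Retailer1: 15 × €12 = €180
  Plant1->Retailer3: 40 × €2 = €80
  Plant2->Retailer2: 10 × €4 = €40
  Plant2->Retailer4: 45 × €2 = €90
  Plant3->Retailer1: 70 × €14 = €980
  Plant3->Retailer2: 30 × €11 = €330
Total = 180 + 80 + 40 + 90 + 980 + 330 = €1700.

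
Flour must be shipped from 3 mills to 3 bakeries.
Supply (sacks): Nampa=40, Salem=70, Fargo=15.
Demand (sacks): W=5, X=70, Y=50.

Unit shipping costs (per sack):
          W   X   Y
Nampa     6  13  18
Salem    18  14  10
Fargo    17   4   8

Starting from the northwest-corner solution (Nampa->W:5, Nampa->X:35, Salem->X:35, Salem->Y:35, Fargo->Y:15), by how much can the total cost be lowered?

Current plan cost = 5·6 + 35·13 + 35·14 + 35·10 + 15·8 = 1445.
Optimal plan:
  Nampa–W: 5 × 6 = 30
  Nampa–X: 35 × 13 = 455
  Salem–X: 20 × 14 = 280
  Salem–Y: 50 × 10 = 500
  Fargo–X: 15 × 4 = 60
Optimal cost = 1325.
Saving = 1445 − 1325 = 120.

120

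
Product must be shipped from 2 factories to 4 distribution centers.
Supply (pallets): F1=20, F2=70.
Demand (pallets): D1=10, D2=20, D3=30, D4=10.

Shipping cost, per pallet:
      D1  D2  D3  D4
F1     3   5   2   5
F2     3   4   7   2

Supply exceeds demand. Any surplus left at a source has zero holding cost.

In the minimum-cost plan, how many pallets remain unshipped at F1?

0

Minimum-cost shipments:
  F1 to D3: 20 × 2 = 40
  F2 to D1: 10 × 3 = 30
  F2 to D2: 20 × 4 = 80
  F2 to D3: 10 × 7 = 70
  F2 to D4: 10 × 2 = 20
Total cost = 240.
F1 ships 20 of its 20, leaving 0.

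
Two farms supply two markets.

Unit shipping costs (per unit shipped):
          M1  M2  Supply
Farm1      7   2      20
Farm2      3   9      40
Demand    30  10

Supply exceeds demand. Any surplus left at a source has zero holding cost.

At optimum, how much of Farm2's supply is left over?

An optimal plan:
  Farm1 to M2: 10 crates
  Farm2 to M1: 30 crates
Total cost = 110.
Farm2 ships 30 of its 40, leaving 10.

10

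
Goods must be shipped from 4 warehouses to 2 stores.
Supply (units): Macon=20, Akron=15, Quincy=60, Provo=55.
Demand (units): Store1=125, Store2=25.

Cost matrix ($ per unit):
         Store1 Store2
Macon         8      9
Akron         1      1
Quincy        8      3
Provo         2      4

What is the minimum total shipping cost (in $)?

One minimum-cost allocation:
  Macon to Store1: 20 × $8 = $160
  Akron to Store1: 15 × $1 = $15
  Quincy to Store1: 35 × $8 = $280
  Quincy to Store2: 25 × $3 = $75
  Provo to Store1: 55 × $2 = $110
Total = 160 + 15 + 280 + 75 + 110 = $640.

640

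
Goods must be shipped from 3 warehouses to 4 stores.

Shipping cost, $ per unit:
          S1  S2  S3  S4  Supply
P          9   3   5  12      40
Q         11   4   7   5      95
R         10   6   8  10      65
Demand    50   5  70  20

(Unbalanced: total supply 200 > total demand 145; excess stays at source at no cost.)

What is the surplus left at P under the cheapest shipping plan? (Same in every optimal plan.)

Minimum-cost shipments:
  P–S3: 40 × $5 = $200
  Q–S2: 5 × $4 = $20
  Q–S3: 30 × $7 = $210
  Q–S4: 20 × $5 = $100
  R–S1: 50 × $10 = $500
Total cost = $1030.
P ships 40 of its 40, leaving 0.

0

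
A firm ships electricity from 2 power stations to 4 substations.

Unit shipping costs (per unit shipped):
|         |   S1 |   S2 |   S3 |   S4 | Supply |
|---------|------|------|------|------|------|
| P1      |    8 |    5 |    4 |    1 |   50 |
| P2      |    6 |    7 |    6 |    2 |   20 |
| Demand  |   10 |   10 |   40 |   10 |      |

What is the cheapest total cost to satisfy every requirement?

290

Optimal allocation:
  P1–S2: 10 × 5 = 50
  P1–S3: 40 × 4 = 160
  P2–S1: 10 × 6 = 60
  P2–S4: 10 × 2 = 20
Total = 50 + 160 + 60 + 20 = 290.
(Supply check: P1 ships 50; P2 ships 20.)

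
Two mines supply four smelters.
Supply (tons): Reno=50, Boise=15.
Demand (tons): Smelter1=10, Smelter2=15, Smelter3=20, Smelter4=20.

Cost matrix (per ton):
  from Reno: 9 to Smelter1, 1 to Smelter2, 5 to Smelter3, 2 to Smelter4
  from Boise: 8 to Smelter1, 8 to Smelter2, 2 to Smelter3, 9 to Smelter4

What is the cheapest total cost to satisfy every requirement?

Optimal allocation:
  Reno→Smelter1: 10 tons
  Reno→Smelter2: 15 tons
  Reno→Smelter3: 5 tons
  Reno→Smelter4: 20 tons
  Boise→Smelter3: 15 tons
Total cost = 200.

200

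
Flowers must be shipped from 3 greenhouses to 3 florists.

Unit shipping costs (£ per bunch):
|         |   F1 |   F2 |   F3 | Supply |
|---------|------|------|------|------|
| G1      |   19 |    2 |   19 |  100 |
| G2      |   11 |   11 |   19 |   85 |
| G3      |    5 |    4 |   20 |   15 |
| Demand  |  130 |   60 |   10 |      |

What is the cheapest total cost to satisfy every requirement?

An optimal shipping plan:
  G1→F1: 30 × £19 = £570
  G1→F2: 60 × £2 = £120
  G1→F3: 10 × £19 = £190
  G2→F1: 85 × £11 = £935
  G3→F1: 15 × £5 = £75
Total = 570 + 120 + 190 + 935 + 75 = £1890.
(Supply check: G1 ships 100; G2 ships 85; G3 ships 15.)

1890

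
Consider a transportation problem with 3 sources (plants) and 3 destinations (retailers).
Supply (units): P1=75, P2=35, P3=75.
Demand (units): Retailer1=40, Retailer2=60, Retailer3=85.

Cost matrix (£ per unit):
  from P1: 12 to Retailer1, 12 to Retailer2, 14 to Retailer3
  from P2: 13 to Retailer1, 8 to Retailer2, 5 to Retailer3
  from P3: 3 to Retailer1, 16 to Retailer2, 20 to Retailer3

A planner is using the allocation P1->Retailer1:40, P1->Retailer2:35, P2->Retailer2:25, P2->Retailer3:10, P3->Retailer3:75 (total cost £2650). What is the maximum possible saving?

795

Current plan cost = 40·12 + 35·12 + 25·8 + 10·5 + 75·20 = £2650.
Optimal plan:
  P1 to Retailer2: 25 × £12 = £300
  P1 to Retailer3: 50 × £14 = £700
  P2 to Retailer3: 35 × £5 = £175
  P3 to Retailer1: 40 × £3 = £120
  P3 to Retailer2: 35 × £16 = £560
Optimal cost = £1855.
Saving = 2650 − 1855 = £795.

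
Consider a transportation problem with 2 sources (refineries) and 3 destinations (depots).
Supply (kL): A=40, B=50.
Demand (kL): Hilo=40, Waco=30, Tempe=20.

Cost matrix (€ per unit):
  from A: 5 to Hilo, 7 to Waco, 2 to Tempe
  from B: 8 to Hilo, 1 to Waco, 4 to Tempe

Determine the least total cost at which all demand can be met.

310

One minimum-cost allocation:
  A to Hilo: 40 × €5 = €200
  B to Waco: 30 × €1 = €30
  B to Tempe: 20 × €4 = €80
Total = 200 + 30 + 80 = €310.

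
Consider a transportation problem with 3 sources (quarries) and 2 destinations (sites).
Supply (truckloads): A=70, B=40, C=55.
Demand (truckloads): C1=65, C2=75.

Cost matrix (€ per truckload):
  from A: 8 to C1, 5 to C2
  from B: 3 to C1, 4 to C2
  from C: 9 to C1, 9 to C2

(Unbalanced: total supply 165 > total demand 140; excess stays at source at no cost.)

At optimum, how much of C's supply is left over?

25

An optimal plan:
  A->C2: 70 × €5 = €350
  B->C1: 40 × €3 = €120
  C->C1: 25 × €9 = €225
  C->C2: 5 × €9 = €45
Total cost = €740.
C ships 30 of its 55, leaving 25.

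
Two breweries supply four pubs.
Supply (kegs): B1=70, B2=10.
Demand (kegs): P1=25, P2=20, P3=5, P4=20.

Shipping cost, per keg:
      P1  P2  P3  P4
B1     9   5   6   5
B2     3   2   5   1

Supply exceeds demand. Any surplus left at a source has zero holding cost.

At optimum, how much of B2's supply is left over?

Minimum-cost shipments:
  B1->P1: 15 kegs
  B1->P2: 20 kegs
  B1->P3: 5 kegs
  B1->P4: 20 kegs
  B2->P1: 10 kegs
Total cost = 395.
B2 ships 10 of its 10, leaving 0.

0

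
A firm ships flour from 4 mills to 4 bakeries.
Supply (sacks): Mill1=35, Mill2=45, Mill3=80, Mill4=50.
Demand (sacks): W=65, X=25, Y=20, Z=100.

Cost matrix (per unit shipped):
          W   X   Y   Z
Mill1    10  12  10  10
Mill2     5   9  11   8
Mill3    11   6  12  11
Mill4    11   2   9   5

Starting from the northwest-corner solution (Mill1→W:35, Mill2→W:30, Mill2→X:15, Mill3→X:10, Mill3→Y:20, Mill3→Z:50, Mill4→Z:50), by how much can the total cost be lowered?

Current plan cost = 35·10 + 30·5 + 15·9 + 10·6 + 20·12 + 50·11 + 50·5 = 1735.
Optimal plan:
  Mill1 to Y: 20 sacks
  Mill1 to Z: 15 sacks
  Mill2 to W: 45 sacks
  Mill3 to W: 20 sacks
  Mill3 to X: 25 sacks
  Mill3 to Z: 35 sacks
  Mill4 to Z: 50 sacks
Optimal cost = 1580.
Saving = 1735 − 1580 = 155.

155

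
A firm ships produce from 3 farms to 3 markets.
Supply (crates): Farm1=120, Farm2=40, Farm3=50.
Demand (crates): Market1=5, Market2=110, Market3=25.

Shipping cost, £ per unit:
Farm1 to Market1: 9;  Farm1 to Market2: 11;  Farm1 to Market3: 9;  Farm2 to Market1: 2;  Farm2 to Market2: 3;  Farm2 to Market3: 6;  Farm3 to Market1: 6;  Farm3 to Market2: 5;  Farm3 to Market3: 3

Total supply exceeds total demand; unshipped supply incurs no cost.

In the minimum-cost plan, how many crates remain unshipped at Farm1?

70

Minimum-cost shipments:
  Farm1–Market1: 5 crates
  Farm1–Market2: 45 crates
  Farm2–Market2: 40 crates
  Farm3–Market2: 25 crates
  Farm3–Market3: 25 crates
Total cost = £860.
Farm1 ships 50 of its 120, leaving 70.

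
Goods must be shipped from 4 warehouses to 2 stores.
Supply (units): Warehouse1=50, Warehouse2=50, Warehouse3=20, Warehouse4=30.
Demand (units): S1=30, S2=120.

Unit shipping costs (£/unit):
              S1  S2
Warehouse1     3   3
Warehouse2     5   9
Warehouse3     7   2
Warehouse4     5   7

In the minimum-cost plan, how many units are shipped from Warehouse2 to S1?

30

Optimal shipments:
  Warehouse1–S2: 50 units
  Warehouse2–S1: 30 units
  Warehouse2–S2: 20 units
  Warehouse3–S2: 20 units
  Warehouse4–S2: 30 units
Total cost = £730.
So Warehouse2→S1 carries 30 units.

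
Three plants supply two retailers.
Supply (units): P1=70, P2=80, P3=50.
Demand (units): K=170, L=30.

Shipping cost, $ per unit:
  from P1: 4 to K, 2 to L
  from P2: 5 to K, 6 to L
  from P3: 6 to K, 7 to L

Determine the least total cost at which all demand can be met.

Optimal allocation:
  P1 to K: 40 × $4 = $160
  P1 to L: 30 × $2 = $60
  P2 to K: 80 × $5 = $400
  P3 to K: 50 × $6 = $300
Total = 160 + 60 + 400 + 300 = $920.
(Supply check: P1 ships 70; P2 ships 80; P3 ships 50.)

920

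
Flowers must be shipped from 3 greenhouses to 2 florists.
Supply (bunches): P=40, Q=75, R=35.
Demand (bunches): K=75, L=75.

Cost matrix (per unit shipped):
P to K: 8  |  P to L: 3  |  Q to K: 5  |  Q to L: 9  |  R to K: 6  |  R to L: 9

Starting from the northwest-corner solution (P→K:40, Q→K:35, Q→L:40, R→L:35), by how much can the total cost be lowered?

Current plan cost = 40·8 + 35·5 + 40·9 + 35·9 = 1170.
Optimal plan:
  P→L: 40 bunches
  Q→K: 75 bunches
  R→L: 35 bunches
Optimal cost = 810.
Saving = 1170 − 810 = 360.

360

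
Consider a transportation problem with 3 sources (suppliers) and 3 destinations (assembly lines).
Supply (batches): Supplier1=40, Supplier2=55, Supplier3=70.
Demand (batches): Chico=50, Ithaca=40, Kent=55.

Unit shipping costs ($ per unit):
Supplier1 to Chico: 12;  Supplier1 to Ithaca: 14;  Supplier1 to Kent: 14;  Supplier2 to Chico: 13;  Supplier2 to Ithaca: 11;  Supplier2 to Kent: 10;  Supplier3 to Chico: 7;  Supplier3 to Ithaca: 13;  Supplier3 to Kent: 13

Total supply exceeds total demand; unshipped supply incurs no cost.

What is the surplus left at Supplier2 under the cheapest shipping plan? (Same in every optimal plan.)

0

Minimum-cost shipments:
  Supplier1–Ithaca: 20 × $14 = $280
  Supplier2–Kent: 55 × $10 = $550
  Supplier3–Chico: 50 × $7 = $350
  Supplier3–Ithaca: 20 × $13 = $260
Total cost = $1440.
Supplier2 ships 55 of its 55, leaving 0.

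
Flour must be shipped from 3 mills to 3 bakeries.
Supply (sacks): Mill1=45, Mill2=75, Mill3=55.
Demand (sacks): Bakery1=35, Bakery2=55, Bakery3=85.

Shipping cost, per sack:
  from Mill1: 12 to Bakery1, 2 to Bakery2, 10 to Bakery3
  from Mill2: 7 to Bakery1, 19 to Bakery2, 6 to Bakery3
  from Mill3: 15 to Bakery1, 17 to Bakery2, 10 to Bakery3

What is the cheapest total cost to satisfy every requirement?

An optimal shipping plan:
  Mill1 to Bakery2: 45 × 2 = 90
  Mill2 to Bakery1: 35 × 7 = 245
  Mill2 to Bakery3: 40 × 6 = 240
  Mill3 to Bakery2: 10 × 17 = 170
  Mill3 to Bakery3: 45 × 10 = 450
Total = 90 + 245 + 240 + 170 + 450 = 1195.
(Supply check: Mill1 ships 45; Mill2 ships 75; Mill3 ships 55.)

1195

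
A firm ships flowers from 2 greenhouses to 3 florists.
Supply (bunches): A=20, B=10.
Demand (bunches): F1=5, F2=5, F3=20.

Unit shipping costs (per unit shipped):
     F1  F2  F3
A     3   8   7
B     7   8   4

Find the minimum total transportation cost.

165

An optimal shipping plan:
  A–F1: 5 × 3 = 15
  A–F2: 5 × 8 = 40
  A–F3: 10 × 7 = 70
  B–F3: 10 × 4 = 40
Total = 15 + 40 + 70 + 40 = 165.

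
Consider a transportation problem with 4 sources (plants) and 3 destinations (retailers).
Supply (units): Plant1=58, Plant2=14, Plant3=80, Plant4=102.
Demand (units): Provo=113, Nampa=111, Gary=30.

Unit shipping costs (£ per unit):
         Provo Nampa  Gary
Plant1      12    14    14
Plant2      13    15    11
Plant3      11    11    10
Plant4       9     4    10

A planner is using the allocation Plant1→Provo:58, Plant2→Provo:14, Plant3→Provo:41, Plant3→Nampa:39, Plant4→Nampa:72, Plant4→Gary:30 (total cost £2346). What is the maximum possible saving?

224

Current plan cost = 58·12 + 14·13 + 41·11 + 39·11 + 72·4 + 30·10 = £2346.
Optimal plan:
  Plant1–Provo: 58 units
  Plant2–Gary: 14 units
  Plant3–Provo: 55 units
  Plant3–Nampa: 9 units
  Plant3–Gary: 16 units
  Plant4–Nampa: 102 units
Optimal cost = £2122.
Saving = 2346 − 2122 = £224.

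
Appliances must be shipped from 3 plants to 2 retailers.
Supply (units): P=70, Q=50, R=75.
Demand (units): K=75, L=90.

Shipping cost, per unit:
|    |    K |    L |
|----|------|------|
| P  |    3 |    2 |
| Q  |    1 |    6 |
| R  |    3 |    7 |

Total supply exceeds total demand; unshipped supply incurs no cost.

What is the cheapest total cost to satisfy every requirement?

Optimal allocation:
  P to L: 70 units
  Q to K: 50 units
  R to K: 25 units
  R to L: 20 units
Total cost = 405.

405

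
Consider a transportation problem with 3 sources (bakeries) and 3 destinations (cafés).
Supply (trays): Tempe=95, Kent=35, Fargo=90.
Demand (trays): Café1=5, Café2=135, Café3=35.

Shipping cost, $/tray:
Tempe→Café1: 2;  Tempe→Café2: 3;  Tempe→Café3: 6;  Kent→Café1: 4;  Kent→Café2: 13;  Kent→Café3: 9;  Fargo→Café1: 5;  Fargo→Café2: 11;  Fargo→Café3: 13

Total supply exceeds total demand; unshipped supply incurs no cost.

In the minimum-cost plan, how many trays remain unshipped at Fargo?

45

An optimal plan:
  Tempe–Café2: 95 trays
  Kent–Café3: 35 trays
  Fargo–Café1: 5 trays
  Fargo–Café2: 40 trays
Total cost = $1065.
Fargo ships 45 of its 90, leaving 45.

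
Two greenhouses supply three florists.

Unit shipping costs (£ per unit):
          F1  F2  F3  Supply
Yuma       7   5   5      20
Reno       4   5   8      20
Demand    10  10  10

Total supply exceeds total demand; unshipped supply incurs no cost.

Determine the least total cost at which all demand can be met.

140

An optimal shipping plan:
  Yuma->F2: 10 × £5 = £50
  Yuma->F3: 10 × £5 = £50
  Reno->F1: 10 × £4 = £40
Total = 50 + 50 + 40 = £140.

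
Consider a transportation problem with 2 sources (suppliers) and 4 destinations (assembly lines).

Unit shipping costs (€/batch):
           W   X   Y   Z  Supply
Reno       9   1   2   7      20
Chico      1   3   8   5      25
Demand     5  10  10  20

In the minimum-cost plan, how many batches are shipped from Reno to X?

The minimum-cost plan:
  Reno to X: 10 × €1 = €10
  Reno to Y: 10 × €2 = €20
  Chico to W: 5 × €1 = €5
  Chico to Z: 20 × €5 = €100
Total cost = €135.
So Reno→X carries 10 batches.

10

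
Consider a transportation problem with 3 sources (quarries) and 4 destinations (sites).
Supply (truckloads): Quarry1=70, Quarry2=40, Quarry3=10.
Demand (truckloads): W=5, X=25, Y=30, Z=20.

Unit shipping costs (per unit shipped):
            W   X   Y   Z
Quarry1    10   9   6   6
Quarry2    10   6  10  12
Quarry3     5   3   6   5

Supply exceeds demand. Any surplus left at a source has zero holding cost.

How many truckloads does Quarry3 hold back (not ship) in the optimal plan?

Minimum-cost shipments:
  Quarry1->Y: 30 × 6 = 180
  Quarry1->Z: 20 × 6 = 120
  Quarry2->X: 20 × 6 = 120
  Quarry3->W: 5 × 5 = 25
  Quarry3->X: 5 × 3 = 15
Total cost = 460.
Quarry3 ships 10 of its 10, leaving 0.

0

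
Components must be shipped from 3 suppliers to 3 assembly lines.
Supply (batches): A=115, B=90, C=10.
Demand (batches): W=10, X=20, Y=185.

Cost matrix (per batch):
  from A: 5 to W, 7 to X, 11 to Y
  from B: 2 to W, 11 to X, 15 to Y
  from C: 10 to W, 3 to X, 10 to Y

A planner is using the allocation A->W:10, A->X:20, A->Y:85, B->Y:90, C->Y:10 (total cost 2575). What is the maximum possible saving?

Current plan cost = 10·5 + 20·7 + 85·11 + 90·15 + 10·10 = 2575.
Optimal plan:
  A→Y: 115 × 11 = 1265
  B→W: 10 × 2 = 20
  B→X: 10 × 11 = 110
  B→Y: 70 × 15 = 1050
  C→X: 10 × 3 = 30
Optimal cost = 2475.
Saving = 2575 − 2475 = 100.

100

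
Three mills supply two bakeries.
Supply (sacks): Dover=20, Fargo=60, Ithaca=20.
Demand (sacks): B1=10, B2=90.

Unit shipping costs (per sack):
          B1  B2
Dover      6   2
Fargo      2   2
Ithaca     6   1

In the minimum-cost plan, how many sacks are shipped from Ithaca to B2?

20

The minimum-cost plan:
  Dover–B2: 20 sacks
  Fargo–B1: 10 sacks
  Fargo–B2: 50 sacks
  Ithaca–B2: 20 sacks
Total cost = 180.
So Ithaca→B2 carries 20 sacks.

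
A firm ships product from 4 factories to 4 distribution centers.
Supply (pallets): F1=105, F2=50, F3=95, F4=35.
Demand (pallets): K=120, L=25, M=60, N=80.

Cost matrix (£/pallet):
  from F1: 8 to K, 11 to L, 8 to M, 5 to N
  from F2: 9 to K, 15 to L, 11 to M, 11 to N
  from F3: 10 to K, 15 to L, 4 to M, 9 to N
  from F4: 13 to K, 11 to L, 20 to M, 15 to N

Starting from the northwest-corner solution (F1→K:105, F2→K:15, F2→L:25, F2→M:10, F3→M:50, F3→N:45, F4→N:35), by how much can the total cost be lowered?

Current plan cost = 105·8 + 15·9 + 25·15 + 10·11 + 50·4 + 45·9 + 35·15 = £2590.
Optimal plan:
  F1->K: 25 × £8 = £200
  F1->N: 80 × £5 = £400
  F2->K: 50 × £9 = £450
  F3->K: 35 × £10 = £350
  F3->M: 60 × £4 = £240
  F4->K: 10 × £13 = £130
  F4->L: 25 × £11 = £275
Optimal cost = £2045.
Saving = 2590 − 2045 = £545.

545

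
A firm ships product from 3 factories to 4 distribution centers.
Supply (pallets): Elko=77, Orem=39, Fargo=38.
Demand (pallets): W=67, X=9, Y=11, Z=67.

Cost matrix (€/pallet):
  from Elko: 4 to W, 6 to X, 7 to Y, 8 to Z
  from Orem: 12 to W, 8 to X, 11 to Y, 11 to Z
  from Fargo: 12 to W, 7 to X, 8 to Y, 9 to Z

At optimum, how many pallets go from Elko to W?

67

The minimum-cost plan:
  Elko→W: 67 × €4 = €268
  Elko→Z: 10 × €8 = €80
  Orem→X: 9 × €8 = €72
  Orem→Z: 30 × €11 = €330
  Fargo→Y: 11 × €8 = €88
  Fargo→Z: 27 × €9 = €243
Total cost = €1081.
So Elko→W carries 67 pallets.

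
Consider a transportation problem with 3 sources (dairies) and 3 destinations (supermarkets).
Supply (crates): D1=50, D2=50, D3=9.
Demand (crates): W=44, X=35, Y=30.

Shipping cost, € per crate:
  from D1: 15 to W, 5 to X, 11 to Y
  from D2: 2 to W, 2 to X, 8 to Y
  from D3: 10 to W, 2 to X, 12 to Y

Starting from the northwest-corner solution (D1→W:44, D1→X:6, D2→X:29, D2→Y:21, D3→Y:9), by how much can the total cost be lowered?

476

Current plan cost = 44·15 + 6·5 + 29·2 + 21·8 + 9·12 = €1024.
Optimal plan:
  D1 to X: 20 × €5 = €100
  D1 to Y: 30 × €11 = €330
  D2 to W: 44 × €2 = €88
  D2 to X: 6 × €2 = €12
  D3 to X: 9 × €2 = €18
Optimal cost = €548.
Saving = 1024 − 548 = €476.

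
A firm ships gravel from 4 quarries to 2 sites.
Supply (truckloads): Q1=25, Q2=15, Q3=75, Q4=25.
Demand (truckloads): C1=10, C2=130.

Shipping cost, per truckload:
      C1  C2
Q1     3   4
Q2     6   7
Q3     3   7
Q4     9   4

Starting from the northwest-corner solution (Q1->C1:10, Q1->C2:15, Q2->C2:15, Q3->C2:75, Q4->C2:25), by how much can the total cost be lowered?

Current plan cost = 10·3 + 15·4 + 15·7 + 75·7 + 25·4 = 820.
Optimal plan:
  Q1->C2: 25 truckloads
  Q2->C2: 15 truckloads
  Q3->C1: 10 truckloads
  Q3->C2: 65 truckloads
  Q4->C2: 25 truckloads
Optimal cost = 790.
Saving = 820 − 790 = 30.

30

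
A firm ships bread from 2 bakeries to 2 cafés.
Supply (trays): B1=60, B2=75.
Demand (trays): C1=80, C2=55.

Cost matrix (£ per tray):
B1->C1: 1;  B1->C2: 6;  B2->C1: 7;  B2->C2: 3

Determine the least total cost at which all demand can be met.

A cheapest plan:
  B1->C1: 60 × £1 = £60
  B2->C1: 20 × £7 = £140
  B2->C2: 55 × £3 = £165
Total = 60 + 140 + 165 = £365.

365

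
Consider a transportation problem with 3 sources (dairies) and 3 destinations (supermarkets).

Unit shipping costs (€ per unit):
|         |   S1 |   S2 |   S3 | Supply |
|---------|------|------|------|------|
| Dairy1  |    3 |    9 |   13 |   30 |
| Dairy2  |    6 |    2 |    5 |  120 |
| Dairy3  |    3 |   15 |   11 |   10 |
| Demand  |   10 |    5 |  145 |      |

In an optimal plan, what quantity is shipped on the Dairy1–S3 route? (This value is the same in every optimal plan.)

Optimal shipments:
  Dairy1→S1: 10 × €3 = €30
  Dairy1→S2: 5 × €9 = €45
  Dairy1→S3: 15 × €13 = €195
  Dairy2→S3: 120 × €5 = €600
  Dairy3→S3: 10 × €11 = €110
Total cost = €980.
So Dairy1→S3 carries 15 crates.

15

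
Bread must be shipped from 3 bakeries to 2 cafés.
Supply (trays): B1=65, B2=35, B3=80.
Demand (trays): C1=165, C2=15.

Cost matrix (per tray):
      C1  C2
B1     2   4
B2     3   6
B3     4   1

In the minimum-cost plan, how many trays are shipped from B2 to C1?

35

Optimal shipments:
  B1 to C1: 65 trays
  B2 to C1: 35 trays
  B3 to C1: 65 trays
  B3 to C2: 15 trays
Total cost = 510.
So B2→C1 carries 35 trays.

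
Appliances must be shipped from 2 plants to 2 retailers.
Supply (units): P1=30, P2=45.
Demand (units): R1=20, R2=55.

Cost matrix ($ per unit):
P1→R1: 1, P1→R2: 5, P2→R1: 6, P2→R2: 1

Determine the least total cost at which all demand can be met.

A cheapest plan:
  P1→R1: 20 units
  P1→R2: 10 units
  P2→R2: 45 units
Total cost = $115.

115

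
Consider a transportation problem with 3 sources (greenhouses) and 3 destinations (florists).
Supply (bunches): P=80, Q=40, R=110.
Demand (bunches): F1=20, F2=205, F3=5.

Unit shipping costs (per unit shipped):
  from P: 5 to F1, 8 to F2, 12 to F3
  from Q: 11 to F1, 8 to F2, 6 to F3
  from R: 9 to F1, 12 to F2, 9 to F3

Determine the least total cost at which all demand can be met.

One minimum-cost allocation:
  P to F2: 80 × 8 = 640
  Q to F2: 40 × 8 = 320
  R to F1: 20 × 9 = 180
  R to F2: 85 × 12 = 1020
  R to F3: 5 × 9 = 45
Total = 640 + 320 + 180 + 1020 + 45 = 2205.

2205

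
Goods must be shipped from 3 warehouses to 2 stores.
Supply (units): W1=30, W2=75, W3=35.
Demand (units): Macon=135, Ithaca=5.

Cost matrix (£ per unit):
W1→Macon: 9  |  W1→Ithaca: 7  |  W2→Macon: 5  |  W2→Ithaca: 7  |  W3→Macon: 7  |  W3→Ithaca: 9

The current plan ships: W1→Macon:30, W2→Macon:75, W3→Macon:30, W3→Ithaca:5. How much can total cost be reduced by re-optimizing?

20

Current plan cost = 30·9 + 75·5 + 30·7 + 5·9 = £900.
Optimal plan:
  W1–Macon: 25 × £9 = £225
  W1–Ithaca: 5 × £7 = £35
  W2–Macon: 75 × £5 = £375
  W3–Macon: 35 × £7 = £245
Optimal cost = £880.
Saving = 900 − 880 = £20.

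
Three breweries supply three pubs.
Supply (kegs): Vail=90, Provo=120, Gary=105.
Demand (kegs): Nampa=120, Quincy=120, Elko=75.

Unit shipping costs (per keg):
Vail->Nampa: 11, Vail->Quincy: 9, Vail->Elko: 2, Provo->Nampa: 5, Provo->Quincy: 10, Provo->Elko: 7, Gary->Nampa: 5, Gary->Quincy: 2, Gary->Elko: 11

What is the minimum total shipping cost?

Optimal allocation:
  Vail->Quincy: 15 × 9 = 135
  Vail->Elko: 75 × 2 = 150
  Provo->Nampa: 120 × 5 = 600
  Gary->Quincy: 105 × 2 = 210
Total = 135 + 150 + 600 + 210 = 1095.
(Supply check: Vail ships 90; Provo ships 120; Gary ships 105.)

1095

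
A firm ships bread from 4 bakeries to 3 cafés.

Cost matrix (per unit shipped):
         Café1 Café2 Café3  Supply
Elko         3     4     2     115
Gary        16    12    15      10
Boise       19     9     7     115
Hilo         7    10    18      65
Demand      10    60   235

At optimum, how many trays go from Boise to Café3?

Optimal shipments:
  Elko–Café3: 115 trays
  Gary–Café2: 5 trays
  Gary–Café3: 5 trays
  Boise–Café3: 115 trays
  Hilo–Café1: 10 trays
  Hilo–Café2: 55 trays
Total cost = 1790.
So Boise→Café3 carries 115 trays.

115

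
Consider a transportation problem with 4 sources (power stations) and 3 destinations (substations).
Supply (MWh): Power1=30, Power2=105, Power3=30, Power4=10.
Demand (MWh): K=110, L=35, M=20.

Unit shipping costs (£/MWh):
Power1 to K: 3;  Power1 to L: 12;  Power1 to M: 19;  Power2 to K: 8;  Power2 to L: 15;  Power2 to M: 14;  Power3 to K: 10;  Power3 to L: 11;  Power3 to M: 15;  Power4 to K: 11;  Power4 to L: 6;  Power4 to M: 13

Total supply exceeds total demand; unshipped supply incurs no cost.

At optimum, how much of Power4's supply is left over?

0

Minimum-cost shipments:
  Power1 to K: 30 × £3 = £90
  Power2 to K: 80 × £8 = £640
  Power2 to M: 20 × £14 = £280
  Power3 to L: 25 × £11 = £275
  Power4 to L: 10 × £6 = £60
Total cost = £1345.
Power4 ships 10 of its 10, leaving 0.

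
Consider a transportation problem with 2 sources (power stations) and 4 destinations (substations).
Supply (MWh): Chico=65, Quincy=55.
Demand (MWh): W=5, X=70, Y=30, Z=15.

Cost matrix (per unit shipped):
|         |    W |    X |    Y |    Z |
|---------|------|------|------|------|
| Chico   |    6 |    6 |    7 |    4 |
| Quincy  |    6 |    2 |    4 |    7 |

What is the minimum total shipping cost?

Optimal allocation:
  Chico->W: 5 × 6 = 30
  Chico->X: 15 × 6 = 90
  Chico->Y: 30 × 7 = 210
  Chico->Z: 15 × 4 = 60
  Quincy->X: 55 × 2 = 110
Total = 30 + 90 + 210 + 60 + 110 = 500.

500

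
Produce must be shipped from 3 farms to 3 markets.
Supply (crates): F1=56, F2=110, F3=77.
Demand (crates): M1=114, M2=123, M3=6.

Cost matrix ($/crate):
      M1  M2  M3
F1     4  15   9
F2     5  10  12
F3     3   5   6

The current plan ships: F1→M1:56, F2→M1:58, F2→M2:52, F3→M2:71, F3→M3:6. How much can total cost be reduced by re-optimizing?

6

Current plan cost = 56·4 + 58·5 + 52·10 + 71·5 + 6·6 = $1425.
Optimal plan:
  F1 to M1: 50 × $4 = $200
  F1 to M3: 6 × $9 = $54
  F2 to M1: 64 × $5 = $320
  F2 to M2: 46 × $10 = $460
  F3 to M2: 77 × $5 = $385
Optimal cost = $1419.
Saving = 1425 − 1419 = $6.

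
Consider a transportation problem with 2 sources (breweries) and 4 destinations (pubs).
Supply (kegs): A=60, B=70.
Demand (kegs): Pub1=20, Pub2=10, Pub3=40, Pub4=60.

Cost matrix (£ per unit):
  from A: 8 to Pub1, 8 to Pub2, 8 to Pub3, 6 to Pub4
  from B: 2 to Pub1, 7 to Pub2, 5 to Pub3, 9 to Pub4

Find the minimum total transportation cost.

An optimal shipping plan:
  A–Pub4: 60 × £6 = £360
  B–Pub1: 20 × £2 = £40
  B–Pub2: 10 × £7 = £70
  B–Pub3: 40 × £5 = £200
Total = 360 + 40 + 70 + 200 = £670.

670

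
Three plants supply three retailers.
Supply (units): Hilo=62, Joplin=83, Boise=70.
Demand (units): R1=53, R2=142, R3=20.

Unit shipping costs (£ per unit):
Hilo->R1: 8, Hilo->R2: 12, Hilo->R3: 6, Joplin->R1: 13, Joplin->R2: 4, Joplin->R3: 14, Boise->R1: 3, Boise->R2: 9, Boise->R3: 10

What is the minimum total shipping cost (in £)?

An optimal shipping plan:
  Hilo–R2: 42 × £12 = £504
  Hilo–R3: 20 × £6 = £120
  Joplin–R2: 83 × £4 = £332
  Boise–R1: 53 × £3 = £159
  Boise–R2: 17 × £9 = £153
Total = 504 + 120 + 332 + 159 + 153 = £1268.

1268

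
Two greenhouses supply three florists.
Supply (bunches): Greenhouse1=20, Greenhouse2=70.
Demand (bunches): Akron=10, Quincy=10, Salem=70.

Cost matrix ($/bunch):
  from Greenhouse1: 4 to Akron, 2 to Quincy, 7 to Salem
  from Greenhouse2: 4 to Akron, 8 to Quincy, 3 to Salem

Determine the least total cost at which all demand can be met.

270

One minimum-cost allocation:
  Greenhouse1→Akron: 10 × $4 = $40
  Greenhouse1→Quincy: 10 × $2 = $20
  Greenhouse2→Salem: 70 × $3 = $210
Total = 40 + 20 + 210 = $270.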